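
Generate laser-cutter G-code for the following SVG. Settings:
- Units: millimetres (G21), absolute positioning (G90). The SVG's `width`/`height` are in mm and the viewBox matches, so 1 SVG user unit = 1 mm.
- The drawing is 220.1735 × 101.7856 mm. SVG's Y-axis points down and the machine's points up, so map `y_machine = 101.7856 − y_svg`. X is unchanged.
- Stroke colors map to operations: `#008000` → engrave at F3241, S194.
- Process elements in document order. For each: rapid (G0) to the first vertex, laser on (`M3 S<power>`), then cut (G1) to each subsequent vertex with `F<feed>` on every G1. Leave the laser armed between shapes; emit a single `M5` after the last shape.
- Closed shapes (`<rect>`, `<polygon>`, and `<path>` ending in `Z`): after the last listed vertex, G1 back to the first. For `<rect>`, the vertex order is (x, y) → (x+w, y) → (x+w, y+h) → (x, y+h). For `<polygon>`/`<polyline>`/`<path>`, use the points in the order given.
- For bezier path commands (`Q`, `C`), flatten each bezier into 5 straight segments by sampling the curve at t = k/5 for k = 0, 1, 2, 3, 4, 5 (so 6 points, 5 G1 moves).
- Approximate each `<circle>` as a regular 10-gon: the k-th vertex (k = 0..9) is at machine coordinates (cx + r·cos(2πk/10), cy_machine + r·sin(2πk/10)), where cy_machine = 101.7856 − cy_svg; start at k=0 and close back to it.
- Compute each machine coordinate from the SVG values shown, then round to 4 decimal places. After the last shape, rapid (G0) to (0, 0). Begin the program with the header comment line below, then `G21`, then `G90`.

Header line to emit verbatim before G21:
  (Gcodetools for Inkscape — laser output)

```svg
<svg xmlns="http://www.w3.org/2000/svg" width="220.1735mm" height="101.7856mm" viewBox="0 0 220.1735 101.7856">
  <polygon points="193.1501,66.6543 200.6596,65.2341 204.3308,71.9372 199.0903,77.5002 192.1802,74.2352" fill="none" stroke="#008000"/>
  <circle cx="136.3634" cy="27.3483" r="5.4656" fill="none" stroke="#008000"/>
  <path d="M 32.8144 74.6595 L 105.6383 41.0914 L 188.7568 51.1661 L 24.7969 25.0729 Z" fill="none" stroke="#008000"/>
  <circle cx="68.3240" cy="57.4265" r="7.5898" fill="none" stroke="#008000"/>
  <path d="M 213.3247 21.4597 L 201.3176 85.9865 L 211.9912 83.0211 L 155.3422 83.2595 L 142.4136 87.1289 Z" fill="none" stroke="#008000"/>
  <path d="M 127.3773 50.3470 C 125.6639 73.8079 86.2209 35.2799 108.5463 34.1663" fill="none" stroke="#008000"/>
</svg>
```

(Gcodetools for Inkscape — laser output)
G21
G90
G0 X193.1501 Y35.1313
M3 S194
G1 X200.6596 Y36.5515 F3241
G1 X204.3308 Y29.8484 F3241
G1 X199.0903 Y24.2854 F3241
G1 X192.1802 Y27.5504 F3241
G1 X193.1501 Y35.1313 F3241
G0 X141.8290 Y74.4373
M3 S194
G1 X140.7852 Y77.6499 F3241
G1 X138.0524 Y79.6354 F3241
G1 X134.6744 Y79.6354 F3241
G1 X131.9416 Y77.6499 F3241
G1 X130.8978 Y74.4373 F3241
G1 X131.9416 Y71.2247 F3241
G1 X134.6744 Y69.2392 F3241
G1 X138.0524 Y69.2392 F3241
G1 X140.7852 Y71.2247 F3241
G1 X141.8290 Y74.4373 F3241
G0 X32.8144 Y27.1261
M3 S194
G1 X105.6383 Y60.6942 F3241
G1 X188.7568 Y50.6195 F3241
G1 X24.7969 Y76.7127 F3241
G1 X32.8144 Y27.1261 F3241
G0 X75.9138 Y44.3591
M3 S194
G1 X74.4643 Y48.8203 F3241
G1 X70.6694 Y51.5774 F3241
G1 X65.9786 Y51.5774 F3241
G1 X62.1837 Y48.8203 F3241
G1 X60.7342 Y44.3591 F3241
G1 X62.1837 Y39.8979 F3241
G1 X65.9786 Y37.1408 F3241
G1 X70.6694 Y37.1408 F3241
G1 X74.4643 Y39.8979 F3241
G1 X75.9138 Y44.3591 F3241
G0 X213.3247 Y80.3259
M3 S194
G1 X201.3176 Y15.7991 F3241
G1 X211.9912 Y18.7645 F3241
G1 X155.3422 Y18.5261 F3241
G1 X142.4136 Y14.6567 F3241
G1 X213.3247 Y80.3259 F3241
G0 X127.3773 Y51.4386
M3 S194
G1 X122.6177 Y44.0055 F3241
G1 X113.5789 Y46.6784 F3241
G1 X105.0368 Y54.6859 F3241
G1 X101.7673 Y63.2566 F3241
G1 X108.5463 Y67.6193 F3241
M5
G0 X0.0000 Y0.0000

1 u = 1 mm; y_m = 101.7856 − y.

[1] `<polygon>` regular polygon, #008000→engrave S194 F3241: (193.1501,35.1313) → (200.6596,36.5515) → (204.3308,29.8484) → (199.0903,24.2854) → (192.1802,27.5504) → (193.1501,35.1313) (closed)

[2] `<circle>` circle, #008000→engrave S194 F3241: (141.8290,74.4373) → (140.7852,77.6499) → (138.0524,79.6354) → (134.6744,79.6354) → (131.9416,77.6499) → (130.8978,74.4373) → (131.9416,71.2247) → (134.6744,69.2392) → (138.0524,69.2392) → (140.7852,71.2247) → (141.8290,74.4373) (closed)

[3] `<path>` closed polygon, #008000→engrave S194 F3241: (32.8144,27.1261) → (105.6383,60.6942) → (188.7568,50.6195) → (24.7969,76.7127) → (32.8144,27.1261) (closed)

[4] `<circle>` circle, #008000→engrave S194 F3241: (75.9138,44.3591) → (74.4643,48.8203) → (70.6694,51.5774) → (65.9786,51.5774) → (62.1837,48.8203) → (60.7342,44.3591) → (62.1837,39.8979) → (65.9786,37.1408) → (70.6694,37.1408) → (74.4643,39.8979) → (75.9138,44.3591) (closed)

[5] `<path>` closed polygon, #008000→engrave S194 F3241: (213.3247,80.3259) → (201.3176,15.7991) → (211.9912,18.7645) → (155.3422,18.5261) → (142.4136,14.6567) → (213.3247,80.3259) (closed)

[6] `<path>` cubic bezier, #008000→engrave S194 F3241: (127.3773,51.4386) → (122.6177,44.0055) → (113.5789,46.6784) → (105.0368,54.6859) → (101.7673,63.2566) → (108.5463,67.6193)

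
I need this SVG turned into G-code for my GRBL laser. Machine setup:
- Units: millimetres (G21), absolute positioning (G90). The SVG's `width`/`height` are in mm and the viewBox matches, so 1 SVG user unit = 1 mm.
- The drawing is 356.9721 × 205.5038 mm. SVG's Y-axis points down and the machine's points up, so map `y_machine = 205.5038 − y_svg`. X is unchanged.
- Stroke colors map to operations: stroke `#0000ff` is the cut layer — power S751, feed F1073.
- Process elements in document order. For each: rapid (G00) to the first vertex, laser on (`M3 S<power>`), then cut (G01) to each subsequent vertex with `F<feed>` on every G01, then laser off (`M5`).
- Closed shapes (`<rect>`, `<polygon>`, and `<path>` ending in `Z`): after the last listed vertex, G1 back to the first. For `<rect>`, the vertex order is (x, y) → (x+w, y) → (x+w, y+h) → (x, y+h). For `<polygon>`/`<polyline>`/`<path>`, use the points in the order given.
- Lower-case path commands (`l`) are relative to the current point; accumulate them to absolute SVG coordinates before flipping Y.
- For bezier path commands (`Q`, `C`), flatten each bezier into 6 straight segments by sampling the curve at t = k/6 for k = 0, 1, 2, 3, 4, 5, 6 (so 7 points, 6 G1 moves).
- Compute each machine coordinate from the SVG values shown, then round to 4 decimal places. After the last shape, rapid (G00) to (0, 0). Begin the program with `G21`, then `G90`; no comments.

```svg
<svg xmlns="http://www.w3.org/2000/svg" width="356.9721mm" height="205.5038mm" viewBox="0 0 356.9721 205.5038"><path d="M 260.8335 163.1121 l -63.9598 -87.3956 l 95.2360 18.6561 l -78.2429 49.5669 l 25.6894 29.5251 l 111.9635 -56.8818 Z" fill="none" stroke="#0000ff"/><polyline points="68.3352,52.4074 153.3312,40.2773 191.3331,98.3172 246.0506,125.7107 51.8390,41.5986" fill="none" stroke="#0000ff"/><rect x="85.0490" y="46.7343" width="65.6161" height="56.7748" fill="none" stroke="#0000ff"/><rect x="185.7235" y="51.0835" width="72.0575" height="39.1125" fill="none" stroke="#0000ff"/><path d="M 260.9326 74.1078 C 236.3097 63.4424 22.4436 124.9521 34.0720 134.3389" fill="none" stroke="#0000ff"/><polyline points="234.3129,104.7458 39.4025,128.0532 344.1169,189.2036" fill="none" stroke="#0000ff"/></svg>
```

viewBox `0 0 356.9721 205.5038` with mm width/height → 1 unit = 1 mm. Flip: y_m = 205.5038 − y_svg.

**Shape 1** — `<path>` closed polygon, stroke `#0000ff` → cut (S751, F1073). Machine vertices: (260.8335,42.3917) → (196.8737,129.7873) → (292.1097,111.1312) → (213.8668,61.5643) → (239.5562,32.0392) → (351.5197,88.9210) → (260.8335,42.3917). Closed: final G1 returns to the first vertex.

**Shape 2** — `<polyline>` open polyline, stroke `#0000ff` → cut (S751, F1073). Machine vertices: (68.3352,153.0964) → (153.3312,165.2265) → (191.3331,107.1866) → (246.0506,79.7931) → (51.8390,163.9052). Open path.

**Shape 3** — `<rect>` rectangle, stroke `#0000ff` → cut (S751, F1073). Machine vertices: (85.0490,158.7695) → (150.6651,158.7695) → (150.6651,101.9947) → (85.0490,101.9947) → (85.0490,158.7695). Closed: final G1 returns to the first vertex.

**Shape 4** — `<rect>` rectangle, stroke `#0000ff` → cut (S751, F1073). Machine vertices: (185.7235,154.4203) → (257.7810,154.4203) → (257.7810,115.3078) → (185.7235,115.3078) → (185.7235,154.4203). Closed: final G1 returns to the first vertex.

**Shape 5** — `<path>` cubic bezier, stroke `#0000ff` → cut (S751, F1073). Control points (SVG): P0=(260.9326,74.1078), P1=(236.3097,63.4424), P2=(22.4436,124.9521), P3=(34.0720,134.3389); sampled at t=k/6. Machine vertices: (260.9326,131.3960) → (234.7710,131.2896) → (188.5893,122.6067) → (133.9081,108.8000) → (82.2478,93.3224) → (45.1289,79.6264) → (34.0720,71.1649). Open path.

**Shape 6** — `<polyline>` open polyline, stroke `#0000ff` → cut (S751, F1073). Machine vertices: (234.3129,100.7580) → (39.4025,77.4506) → (344.1169,16.3002). Open path.

G21
G90
G00 X260.8335 Y42.3917
M3 S751
G01 X196.8737 Y129.7873 F1073
G01 X292.1097 Y111.1312 F1073
G01 X213.8668 Y61.5643 F1073
G01 X239.5562 Y32.0392 F1073
G01 X351.5197 Y88.9210 F1073
G01 X260.8335 Y42.3917 F1073
M5
G00 X68.3352 Y153.0964
M3 S751
G01 X153.3312 Y165.2265 F1073
G01 X191.3331 Y107.1866 F1073
G01 X246.0506 Y79.7931 F1073
G01 X51.8390 Y163.9052 F1073
M5
G00 X85.0490 Y158.7695
M3 S751
G01 X150.6651 Y158.7695 F1073
G01 X150.6651 Y101.9947 F1073
G01 X85.0490 Y101.9947 F1073
G01 X85.0490 Y158.7695 F1073
M5
G00 X185.7235 Y154.4203
M3 S751
G01 X257.7810 Y154.4203 F1073
G01 X257.7810 Y115.3078 F1073
G01 X185.7235 Y115.3078 F1073
G01 X185.7235 Y154.4203 F1073
M5
G00 X260.9326 Y131.3960
M3 S751
G01 X234.7710 Y131.2896 F1073
G01 X188.5893 Y122.6067 F1073
G01 X133.9081 Y108.8000 F1073
G01 X82.2478 Y93.3224 F1073
G01 X45.1289 Y79.6264 F1073
G01 X34.0720 Y71.1649 F1073
M5
G00 X234.3129 Y100.7580
M3 S751
G01 X39.4025 Y77.4506 F1073
G01 X344.1169 Y16.3002 F1073
M5
G00 X0.0000 Y0.0000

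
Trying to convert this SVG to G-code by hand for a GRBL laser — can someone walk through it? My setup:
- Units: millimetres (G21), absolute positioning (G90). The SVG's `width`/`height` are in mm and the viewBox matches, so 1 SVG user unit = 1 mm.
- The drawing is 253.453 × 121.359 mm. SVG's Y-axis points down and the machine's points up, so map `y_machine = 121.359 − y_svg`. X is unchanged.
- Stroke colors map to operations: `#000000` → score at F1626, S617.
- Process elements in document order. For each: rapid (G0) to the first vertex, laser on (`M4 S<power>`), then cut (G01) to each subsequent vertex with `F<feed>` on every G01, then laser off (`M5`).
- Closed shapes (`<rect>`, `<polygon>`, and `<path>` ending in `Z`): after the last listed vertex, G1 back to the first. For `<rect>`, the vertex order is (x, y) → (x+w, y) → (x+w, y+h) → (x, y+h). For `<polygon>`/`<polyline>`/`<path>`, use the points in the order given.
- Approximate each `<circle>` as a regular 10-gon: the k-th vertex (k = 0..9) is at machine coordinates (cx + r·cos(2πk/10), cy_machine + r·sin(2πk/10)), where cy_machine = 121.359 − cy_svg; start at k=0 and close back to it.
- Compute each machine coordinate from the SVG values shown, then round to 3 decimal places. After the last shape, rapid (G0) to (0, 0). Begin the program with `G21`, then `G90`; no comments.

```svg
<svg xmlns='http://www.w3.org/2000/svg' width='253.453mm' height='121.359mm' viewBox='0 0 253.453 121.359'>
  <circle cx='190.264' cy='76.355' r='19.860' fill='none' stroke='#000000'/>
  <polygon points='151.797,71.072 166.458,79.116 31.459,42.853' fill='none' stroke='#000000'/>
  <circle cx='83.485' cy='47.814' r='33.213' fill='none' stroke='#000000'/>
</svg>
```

1 u = 1 mm; y_m = 121.359 − y.

[1] `<circle>` circle, #000000→score S617 F1626: (210.124,45.004) → (206.331,56.677) → (196.401,63.892) → (184.127,63.892) → (174.197,56.677) → (170.404,45.004) → (174.197,33.331) → (184.127,26.116) → (196.401,26.116) → (206.331,33.331) → (210.124,45.004) (closed)

[2] `<polygon>` closed polygon, #000000→score S617 F1626: (151.797,50.287) → (166.458,42.243) → (31.459,78.506) → (151.797,50.287) (closed)

[3] `<circle>` circle, #000000→score S617 F1626: (116.698,73.545) → (110.355,93.067) → (93.748,105.132) → (73.222,105.132) → (56.615,93.067) → (50.272,73.545) → (56.615,54.023) → (73.222,41.958) → (93.748,41.958) → (110.355,54.023) → (116.698,73.545) (closed)

G21
G90
G0 X210.124 Y45.004
M4 S617
G01 X206.331 Y56.677 F1626
G01 X196.401 Y63.892 F1626
G01 X184.127 Y63.892 F1626
G01 X174.197 Y56.677 F1626
G01 X170.404 Y45.004 F1626
G01 X174.197 Y33.331 F1626
G01 X184.127 Y26.116 F1626
G01 X196.401 Y26.116 F1626
G01 X206.331 Y33.331 F1626
G01 X210.124 Y45.004 F1626
M5
G0 X151.797 Y50.287
M4 S617
G01 X166.458 Y42.243 F1626
G01 X31.459 Y78.506 F1626
G01 X151.797 Y50.287 F1626
M5
G0 X116.698 Y73.545
M4 S617
G01 X110.355 Y93.067 F1626
G01 X93.748 Y105.132 F1626
G01 X73.222 Y105.132 F1626
G01 X56.615 Y93.067 F1626
G01 X50.272 Y73.545 F1626
G01 X56.615 Y54.023 F1626
G01 X73.222 Y41.958 F1626
G01 X93.748 Y41.958 F1626
G01 X110.355 Y54.023 F1626
G01 X116.698 Y73.545 F1626
M5
G0 X0.000 Y0.000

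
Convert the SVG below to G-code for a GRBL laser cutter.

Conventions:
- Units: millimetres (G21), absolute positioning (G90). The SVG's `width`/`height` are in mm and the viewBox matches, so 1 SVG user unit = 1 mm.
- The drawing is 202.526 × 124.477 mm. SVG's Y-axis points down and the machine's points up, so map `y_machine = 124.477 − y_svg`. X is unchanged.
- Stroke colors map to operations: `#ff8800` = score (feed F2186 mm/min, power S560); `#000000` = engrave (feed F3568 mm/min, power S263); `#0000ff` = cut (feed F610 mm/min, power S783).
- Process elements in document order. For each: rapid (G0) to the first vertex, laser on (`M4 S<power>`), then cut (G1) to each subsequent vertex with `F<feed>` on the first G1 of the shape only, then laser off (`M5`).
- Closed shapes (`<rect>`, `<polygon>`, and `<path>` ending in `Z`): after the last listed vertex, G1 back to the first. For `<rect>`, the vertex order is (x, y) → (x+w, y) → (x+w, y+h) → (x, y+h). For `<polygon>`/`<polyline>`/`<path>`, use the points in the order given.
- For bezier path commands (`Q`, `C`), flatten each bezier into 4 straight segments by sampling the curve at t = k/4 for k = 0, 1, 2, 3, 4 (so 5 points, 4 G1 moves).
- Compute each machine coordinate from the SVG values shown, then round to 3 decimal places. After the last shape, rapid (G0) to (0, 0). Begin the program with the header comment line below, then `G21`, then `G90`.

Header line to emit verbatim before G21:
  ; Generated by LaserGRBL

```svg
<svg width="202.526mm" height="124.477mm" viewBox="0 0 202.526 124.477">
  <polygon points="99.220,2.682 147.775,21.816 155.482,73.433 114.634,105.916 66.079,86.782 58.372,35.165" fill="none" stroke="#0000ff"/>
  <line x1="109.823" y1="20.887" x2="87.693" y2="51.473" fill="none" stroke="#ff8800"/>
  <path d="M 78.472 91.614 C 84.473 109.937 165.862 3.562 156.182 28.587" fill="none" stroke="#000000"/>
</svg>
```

; Generated by LaserGRBL
G21
G90
G0 X99.220 Y121.795
M4 S783
G1 X147.775 Y102.661 F610
G1 X155.482 Y51.044
G1 X114.634 Y18.561
G1 X66.079 Y37.695
G1 X58.372 Y89.312
G1 X99.220 Y121.795
M5
G0 X109.823 Y103.590
M4 S560
G1 X87.693 Y73.004 F2186
M5
G0 X78.472 Y32.863
M4 S263
G1 X94.507 Y38.500 F3568
G1 X123.207 Y66.890
G1 X148.967 Y94.023
G1 X156.182 Y95.890
M5
G0 X0.000 Y0.000

viewBox `0 0 202.526 124.477` with mm width/height → 1 unit = 1 mm. Flip: y_m = 124.477 − y_svg.

**Shape 1** — `<polygon>` regular polygon, stroke `#0000ff` → cut (S783, F610). Machine vertices: (99.220,121.795) → (147.775,102.661) → (155.482,51.044) → (114.634,18.561) → (66.079,37.695) → (58.372,89.312) → (99.220,121.795). Closed: final G1 returns to the first vertex.

**Shape 2** — `<line>` line segment, stroke `#ff8800` → score (S560, F2186). Machine vertices: (109.823,103.590) → (87.693,73.004). Open path.

**Shape 3** — `<path>` cubic bezier, stroke `#000000` → engrave (S263, F3568). Control points (SVG): P0=(78.472,91.614), P1=(84.473,109.937), P2=(165.862,3.562), P3=(156.182,28.587); sampled at t=k/4. Machine vertices: (78.472,32.863) → (94.507,38.500) → (123.207,66.890) → (148.967,94.023) → (156.182,95.890). Open path.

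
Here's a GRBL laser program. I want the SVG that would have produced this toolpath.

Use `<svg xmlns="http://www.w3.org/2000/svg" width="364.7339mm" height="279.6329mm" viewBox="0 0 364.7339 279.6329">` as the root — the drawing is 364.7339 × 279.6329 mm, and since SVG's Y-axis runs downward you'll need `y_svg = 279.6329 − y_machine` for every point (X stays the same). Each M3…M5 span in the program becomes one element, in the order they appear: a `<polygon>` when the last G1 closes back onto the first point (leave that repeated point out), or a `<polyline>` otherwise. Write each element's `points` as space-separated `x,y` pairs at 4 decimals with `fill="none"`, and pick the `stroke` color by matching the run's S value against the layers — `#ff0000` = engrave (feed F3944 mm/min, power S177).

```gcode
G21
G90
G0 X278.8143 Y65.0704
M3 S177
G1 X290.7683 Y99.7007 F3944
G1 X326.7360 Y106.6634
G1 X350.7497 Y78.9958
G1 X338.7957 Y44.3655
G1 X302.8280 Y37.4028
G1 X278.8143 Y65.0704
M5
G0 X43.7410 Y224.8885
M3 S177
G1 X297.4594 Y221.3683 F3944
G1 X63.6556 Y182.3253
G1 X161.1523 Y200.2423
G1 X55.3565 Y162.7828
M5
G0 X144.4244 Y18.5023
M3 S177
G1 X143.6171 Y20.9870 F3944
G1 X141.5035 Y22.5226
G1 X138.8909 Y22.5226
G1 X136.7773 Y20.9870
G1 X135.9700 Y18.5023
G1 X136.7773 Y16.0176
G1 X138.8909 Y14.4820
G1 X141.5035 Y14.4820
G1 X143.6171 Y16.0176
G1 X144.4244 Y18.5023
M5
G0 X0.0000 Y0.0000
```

y_svg = 279.6329 − y_m. Every run uses S177, so all elements get stroke `#ff0000` (engrave).

[1] closed run; points: 278.8143,214.5625 290.7683,179.9322 326.7360,172.9695 350.7497,200.6371 338.7957,235.2674 302.8280,242.2301

[2] open run; points: 43.7410,54.7444 297.4594,58.2646 63.6556,97.3076 161.1523,79.3906 55.3565,116.8501

[3] closed run; points: 144.4244,261.1306 143.6171,258.6459 141.5035,257.1103 138.8909,257.1103 136.7773,258.6459 135.9700,261.1306 136.7773,263.6153 138.8909,265.1509 141.5035,265.1509 143.6171,263.6153

<svg xmlns="http://www.w3.org/2000/svg" width="364.7339mm" height="279.6329mm" viewBox="0 0 364.7339 279.6329">
  <polygon points="278.8143,214.5625 290.7683,179.9322 326.7360,172.9695 350.7497,200.6371 338.7957,235.2674 302.8280,242.2301" fill="none" stroke="#ff0000"/>
  <polyline points="43.7410,54.7444 297.4594,58.2646 63.6556,97.3076 161.1523,79.3906 55.3565,116.8501" fill="none" stroke="#ff0000"/>
  <polygon points="144.4244,261.1306 143.6171,258.6459 141.5035,257.1103 138.8909,257.1103 136.7773,258.6459 135.9700,261.1306 136.7773,263.6153 138.8909,265.1509 141.5035,265.1509 143.6171,263.6153" fill="none" stroke="#ff0000"/>
</svg>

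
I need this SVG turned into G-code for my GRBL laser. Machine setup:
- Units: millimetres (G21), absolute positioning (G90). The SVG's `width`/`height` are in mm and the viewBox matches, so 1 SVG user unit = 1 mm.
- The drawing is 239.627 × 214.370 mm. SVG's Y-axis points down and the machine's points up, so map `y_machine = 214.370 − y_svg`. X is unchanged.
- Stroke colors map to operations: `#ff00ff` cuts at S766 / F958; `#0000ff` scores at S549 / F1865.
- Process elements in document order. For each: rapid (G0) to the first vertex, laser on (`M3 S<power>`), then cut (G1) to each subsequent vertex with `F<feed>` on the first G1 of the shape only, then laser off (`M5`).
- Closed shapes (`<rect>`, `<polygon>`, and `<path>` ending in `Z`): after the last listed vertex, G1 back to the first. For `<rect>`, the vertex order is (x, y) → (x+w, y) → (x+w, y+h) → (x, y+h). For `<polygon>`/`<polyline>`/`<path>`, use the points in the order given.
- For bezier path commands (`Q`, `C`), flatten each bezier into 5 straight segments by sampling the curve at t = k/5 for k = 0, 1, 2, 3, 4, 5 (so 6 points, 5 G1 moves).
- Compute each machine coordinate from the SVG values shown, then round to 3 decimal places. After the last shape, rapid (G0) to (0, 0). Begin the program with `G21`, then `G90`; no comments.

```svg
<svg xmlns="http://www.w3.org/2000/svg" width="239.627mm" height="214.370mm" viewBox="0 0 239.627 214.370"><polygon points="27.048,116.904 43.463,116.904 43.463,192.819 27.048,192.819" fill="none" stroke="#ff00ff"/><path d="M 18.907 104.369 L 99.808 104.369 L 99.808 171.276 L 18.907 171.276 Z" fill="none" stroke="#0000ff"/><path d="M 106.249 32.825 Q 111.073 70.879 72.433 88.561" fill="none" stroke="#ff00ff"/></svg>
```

Since the viewBox matches the mm dimensions, user units are millimetres directly. The only transform is the Y-flip y_m = 214.370 − y_svg.

Shape 1 is a rectangle drawn with `<polygon>`. Its stroke #ff00ff means cut at S766, F958. After flipping Y the toolpath is (27.048,97.466) → (43.463,97.466) → (43.463,21.551) → (27.048,21.551) → (27.048,97.466), returning to the start.

Shape 2 is a rectangle drawn with `<path>`. Its stroke #0000ff means score at S549, F1865. After flipping Y the toolpath is (18.907,110.001) → (99.808,110.001) → (99.808,43.094) → (18.907,43.094) → (18.907,110.001), returning to the start.

Shape 3 is a quadratic bezier drawn with `<path>`. Its stroke #ff00ff means cut at S766, F958. After flipping Y the toolpath is (106.249,181.545) → (106.440,167.138) → (103.154,154.361) → (96.391,143.214) → (86.150,133.697) → (72.433,125.809).

G21
G90
G0 X27.048 Y97.466
M3 S766
G1 X43.463 Y97.466 F958
G1 X43.463 Y21.551
G1 X27.048 Y21.551
G1 X27.048 Y97.466
M5
G0 X18.907 Y110.001
M3 S549
G1 X99.808 Y110.001 F1865
G1 X99.808 Y43.094
G1 X18.907 Y43.094
G1 X18.907 Y110.001
M5
G0 X106.249 Y181.545
M3 S766
G1 X106.440 Y167.138 F958
G1 X103.154 Y154.361
G1 X96.391 Y143.214
G1 X86.150 Y133.697
G1 X72.433 Y125.809
M5
G0 X0.000 Y0.000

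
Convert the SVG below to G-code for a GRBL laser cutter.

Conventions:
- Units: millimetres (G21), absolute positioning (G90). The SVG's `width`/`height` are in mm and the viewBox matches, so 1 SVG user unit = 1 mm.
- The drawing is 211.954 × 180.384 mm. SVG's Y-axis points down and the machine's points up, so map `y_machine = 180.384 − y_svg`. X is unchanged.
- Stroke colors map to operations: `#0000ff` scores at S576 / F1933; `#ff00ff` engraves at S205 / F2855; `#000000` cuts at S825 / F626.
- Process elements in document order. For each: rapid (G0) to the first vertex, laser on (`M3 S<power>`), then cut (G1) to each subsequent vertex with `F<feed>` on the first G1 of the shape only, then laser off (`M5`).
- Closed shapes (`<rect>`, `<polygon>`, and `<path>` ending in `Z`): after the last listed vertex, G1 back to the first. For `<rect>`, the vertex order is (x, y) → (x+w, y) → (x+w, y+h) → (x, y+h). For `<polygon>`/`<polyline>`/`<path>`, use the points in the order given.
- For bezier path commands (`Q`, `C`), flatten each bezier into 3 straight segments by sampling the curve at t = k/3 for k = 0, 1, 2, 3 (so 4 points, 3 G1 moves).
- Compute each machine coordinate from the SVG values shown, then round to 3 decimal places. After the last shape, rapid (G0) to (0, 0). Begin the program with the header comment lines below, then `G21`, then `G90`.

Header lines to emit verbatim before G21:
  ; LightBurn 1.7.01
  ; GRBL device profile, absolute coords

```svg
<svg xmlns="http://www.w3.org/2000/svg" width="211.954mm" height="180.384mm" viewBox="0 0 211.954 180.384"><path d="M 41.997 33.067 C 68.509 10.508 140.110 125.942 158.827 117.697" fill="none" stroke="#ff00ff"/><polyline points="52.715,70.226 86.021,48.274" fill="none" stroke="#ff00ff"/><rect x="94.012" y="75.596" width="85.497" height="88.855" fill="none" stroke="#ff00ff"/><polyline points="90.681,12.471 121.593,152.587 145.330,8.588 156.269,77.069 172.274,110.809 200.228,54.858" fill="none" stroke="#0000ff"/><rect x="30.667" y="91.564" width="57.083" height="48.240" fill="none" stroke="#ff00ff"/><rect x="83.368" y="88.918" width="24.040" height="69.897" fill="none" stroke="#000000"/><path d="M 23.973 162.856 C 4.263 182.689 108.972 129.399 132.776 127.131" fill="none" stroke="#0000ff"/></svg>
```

viewBox `0 0 211.954 180.384` with mm width/height → 1 unit = 1 mm. Flip: y_m = 180.384 − y_svg.

**Shape 1** — `<path>` cubic bezier, stroke `#ff00ff` → engrave (S205, F2855). Control points (SVG): P0=(41.997,33.067), P1=(68.509,10.508), P2=(140.110,125.942), P3=(158.827,117.697); sampled at t=k/3. Machine vertices: (41.997,147.317) → (79.910,133.570) → (126.111,85.977) → (158.827,62.687). Open path.

**Shape 2** — `<polyline>` line segment, stroke `#ff00ff` → engrave (S205, F2855). Machine vertices: (52.715,110.158) → (86.021,132.110). Open path.

**Shape 3** — `<rect>` rectangle, stroke `#ff00ff` → engrave (S205, F2855). Machine vertices: (94.012,104.788) → (179.509,104.788) → (179.509,15.933) → (94.012,15.933) → (94.012,104.788). Closed: final G1 returns to the first vertex.

**Shape 4** — `<polyline>` open polyline, stroke `#0000ff` → score (S576, F1933). Machine vertices: (90.681,167.913) → (121.593,27.797) → (145.330,171.796) → (156.269,103.315) → (172.274,69.575) → (200.228,125.526). Open path.

**Shape 5** — `<rect>` rectangle, stroke `#ff00ff` → engrave (S205, F2855). Machine vertices: (30.667,88.820) → (87.750,88.820) → (87.750,40.580) → (30.667,40.580) → (30.667,88.820). Closed: final G1 returns to the first vertex.

**Shape 6** — `<rect>` rectangle, stroke `#000000` → cut (S825, F626). Machine vertices: (83.368,91.466) → (107.408,91.466) → (107.408,21.569) → (83.368,21.569) → (83.368,91.466). Closed: final G1 returns to the first vertex.

**Shape 7** — `<path>` cubic bezier, stroke `#0000ff` → score (S576, F1933). Control points (SVG): P0=(23.973,162.856), P1=(4.263,182.689), P2=(108.972,129.399), P3=(132.776,127.131); sampled at t=k/3. Machine vertices: (23.973,17.528) → (38.131,17.471) → (89.608,38.576) → (132.776,53.253). Open path.

; LightBurn 1.7.01
; GRBL device profile, absolute coords
G21
G90
G0 X41.997 Y147.317
M3 S205
G1 X79.910 Y133.570 F2855
G1 X126.111 Y85.977
G1 X158.827 Y62.687
M5
G0 X52.715 Y110.158
M3 S205
G1 X86.021 Y132.110 F2855
M5
G0 X94.012 Y104.788
M3 S205
G1 X179.509 Y104.788 F2855
G1 X179.509 Y15.933
G1 X94.012 Y15.933
G1 X94.012 Y104.788
M5
G0 X90.681 Y167.913
M3 S576
G1 X121.593 Y27.797 F1933
G1 X145.330 Y171.796
G1 X156.269 Y103.315
G1 X172.274 Y69.575
G1 X200.228 Y125.526
M5
G0 X30.667 Y88.820
M3 S205
G1 X87.750 Y88.820 F2855
G1 X87.750 Y40.580
G1 X30.667 Y40.580
G1 X30.667 Y88.820
M5
G0 X83.368 Y91.466
M3 S825
G1 X107.408 Y91.466 F626
G1 X107.408 Y21.569
G1 X83.368 Y21.569
G1 X83.368 Y91.466
M5
G0 X23.973 Y17.528
M3 S576
G1 X38.131 Y17.471 F1933
G1 X89.608 Y38.576
G1 X132.776 Y53.253
M5
G0 X0.000 Y0.000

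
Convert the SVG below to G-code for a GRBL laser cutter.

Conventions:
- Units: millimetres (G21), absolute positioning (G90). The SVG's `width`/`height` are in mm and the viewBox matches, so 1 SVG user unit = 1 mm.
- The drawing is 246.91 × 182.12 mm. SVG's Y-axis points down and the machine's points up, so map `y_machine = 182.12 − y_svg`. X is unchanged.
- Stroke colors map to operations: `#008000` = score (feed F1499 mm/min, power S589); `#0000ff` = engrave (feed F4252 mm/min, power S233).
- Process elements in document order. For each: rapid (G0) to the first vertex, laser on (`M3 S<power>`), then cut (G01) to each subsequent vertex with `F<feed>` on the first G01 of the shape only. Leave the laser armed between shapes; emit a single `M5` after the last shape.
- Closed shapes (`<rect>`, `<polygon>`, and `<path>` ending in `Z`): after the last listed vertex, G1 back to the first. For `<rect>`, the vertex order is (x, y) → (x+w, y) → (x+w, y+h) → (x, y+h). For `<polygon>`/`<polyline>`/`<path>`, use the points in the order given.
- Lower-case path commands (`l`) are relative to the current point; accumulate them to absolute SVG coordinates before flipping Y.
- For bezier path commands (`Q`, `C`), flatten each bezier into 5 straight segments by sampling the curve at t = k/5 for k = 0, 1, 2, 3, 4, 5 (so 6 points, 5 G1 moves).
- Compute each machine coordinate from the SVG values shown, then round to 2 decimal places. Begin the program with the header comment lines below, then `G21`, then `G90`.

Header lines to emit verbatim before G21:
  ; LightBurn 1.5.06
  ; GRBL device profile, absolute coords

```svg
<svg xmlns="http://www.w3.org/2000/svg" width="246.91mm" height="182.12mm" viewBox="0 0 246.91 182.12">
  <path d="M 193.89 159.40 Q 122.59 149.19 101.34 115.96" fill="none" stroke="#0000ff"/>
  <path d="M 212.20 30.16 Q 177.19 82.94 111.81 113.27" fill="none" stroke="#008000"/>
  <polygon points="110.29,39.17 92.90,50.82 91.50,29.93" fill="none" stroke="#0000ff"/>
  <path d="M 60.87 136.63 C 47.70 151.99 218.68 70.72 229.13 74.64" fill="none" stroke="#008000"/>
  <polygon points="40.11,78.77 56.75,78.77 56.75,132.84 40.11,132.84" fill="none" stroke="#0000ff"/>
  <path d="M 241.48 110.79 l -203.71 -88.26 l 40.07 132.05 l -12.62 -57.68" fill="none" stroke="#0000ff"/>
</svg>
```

; LightBurn 1.5.06
; GRBL device profile, absolute coords
G21
G90
G0 X193.89 Y22.72
M3 S233
G01 X167.37 Y27.72 F4252
G01 X144.86 Y34.57
G01 X126.35 Y43.26
G01 X111.84 Y53.79
G01 X101.34 Y66.16
G0 X212.20 Y151.96
M3 S589
G01 X196.98 Y131.75 F1499
G01 X179.33 Y113.33
G01 X159.25 Y96.71
G01 X136.75 Y81.88
G01 X111.81 Y68.85
G0 X110.29 Y142.95
M3 S233
G01 X92.90 Y131.30 F4252
G01 X91.50 Y152.19
G01 X110.29 Y142.95
G0 X60.87 Y45.49
M3 S589
G01 X72.31 Y46.42 F1499
G01 X111.40 Y61.80
G01 X161.60 Y82.93
G01 X206.35 Y101.06
G01 X229.13 Y107.48
G0 X40.11 Y103.35
M3 S233
G01 X56.75 Y103.35 F4252
G01 X56.75 Y49.28
G01 X40.11 Y49.28
G01 X40.11 Y103.35
G0 X241.48 Y71.33
M3 S233
G01 X37.77 Y159.59 F4252
G01 X77.84 Y27.54
G01 X65.22 Y85.22
M5

viewBox `0 0 246.91 182.12` with mm width/height → 1 unit = 1 mm. Flip: y_m = 182.12 − y_svg.

**Shape 1** — `<path>` quadratic bezier, stroke `#0000ff` → engrave (S233, F4252). Control points (SVG): P0=(193.89,159.40), P1=(122.59,149.19), P2=(101.34,115.96); sampled at t=k/5. Machine vertices: (193.89,22.72) → (167.37,27.72) → (144.86,34.57) → (126.35,43.26) → (111.84,53.79) → (101.34,66.16). Open path.

**Shape 2** — `<path>` quadratic bezier, stroke `#008000` → score (S589, F1499). Control points (SVG): P0=(212.20,30.16), P1=(177.19,82.94), P2=(111.81,113.27); sampled at t=k/5. Machine vertices: (212.20,151.96) → (196.98,131.75) → (179.33,113.33) → (159.25,96.71) → (136.75,81.88) → (111.81,68.85). Open path.

**Shape 3** — `<polygon>` regular polygon, stroke `#0000ff` → engrave (S233, F4252). Machine vertices: (110.29,142.95) → (92.90,131.30) → (91.50,152.19) → (110.29,142.95). Closed: final G1 returns to the first vertex.

**Shape 4** — `<path>` cubic bezier, stroke `#008000` → score (S589, F1499). Control points (SVG): P0=(60.87,136.63), P1=(47.70,151.99), P2=(218.68,70.72), P3=(229.13,74.64); sampled at t=k/5. Machine vertices: (60.87,45.49) → (72.31,46.42) → (111.40,61.80) → (161.60,82.93) → (206.35,101.06) → (229.13,107.48). Open path.

**Shape 5** — `<polygon>` rectangle, stroke `#0000ff` → engrave (S233, F4252). Machine vertices: (40.11,103.35) → (56.75,103.35) → (56.75,49.28) → (40.11,49.28) → (40.11,103.35). Closed: final G1 returns to the first vertex.

**Shape 6** — `<path>` open polyline, stroke `#0000ff` → engrave (S233, F4252). Machine vertices: (241.48,71.33) → (37.77,159.59) → (77.84,27.54) → (65.22,85.22). Open path.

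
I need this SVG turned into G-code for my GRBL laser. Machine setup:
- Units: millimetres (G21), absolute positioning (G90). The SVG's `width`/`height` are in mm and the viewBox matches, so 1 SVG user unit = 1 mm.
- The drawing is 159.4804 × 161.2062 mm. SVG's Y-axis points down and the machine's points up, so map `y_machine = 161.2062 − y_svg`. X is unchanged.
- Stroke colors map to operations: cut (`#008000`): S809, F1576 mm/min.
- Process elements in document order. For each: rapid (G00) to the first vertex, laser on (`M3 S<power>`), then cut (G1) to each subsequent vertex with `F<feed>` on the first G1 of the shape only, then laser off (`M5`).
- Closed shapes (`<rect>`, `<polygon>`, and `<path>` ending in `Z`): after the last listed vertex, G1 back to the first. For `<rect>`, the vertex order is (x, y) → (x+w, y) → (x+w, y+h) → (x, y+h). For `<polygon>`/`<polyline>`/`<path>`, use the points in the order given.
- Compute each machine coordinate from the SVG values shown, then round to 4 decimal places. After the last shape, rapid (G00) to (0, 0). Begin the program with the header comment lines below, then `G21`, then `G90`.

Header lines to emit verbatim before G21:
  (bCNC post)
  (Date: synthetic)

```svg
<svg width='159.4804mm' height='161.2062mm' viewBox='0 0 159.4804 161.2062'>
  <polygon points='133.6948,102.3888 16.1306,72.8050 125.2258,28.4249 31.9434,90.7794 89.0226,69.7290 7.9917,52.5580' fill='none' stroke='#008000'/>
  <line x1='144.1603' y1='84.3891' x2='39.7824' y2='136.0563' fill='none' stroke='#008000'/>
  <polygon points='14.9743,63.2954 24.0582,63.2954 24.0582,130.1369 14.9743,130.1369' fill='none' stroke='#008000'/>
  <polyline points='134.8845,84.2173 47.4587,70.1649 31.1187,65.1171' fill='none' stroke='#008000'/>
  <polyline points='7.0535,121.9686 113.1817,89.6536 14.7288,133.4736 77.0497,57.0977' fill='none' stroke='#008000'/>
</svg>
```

1 u = 1 mm; y_m = 161.2062 − y.

[1] `<polygon>` closed polygon, #008000→cut S809 F1576: (133.6948,58.8174) → (16.1306,88.4012) → (125.2258,132.7813) → (31.9434,70.4268) → (89.0226,91.4772) → (7.9917,108.6482) → (133.6948,58.8174) (closed)

[2] `<line>` line segment, #008000→cut S809 F1576: (144.1603,76.8171) → (39.7824,25.1499)

[3] `<polygon>` rectangle, #008000→cut S809 F1576: (14.9743,97.9108) → (24.0582,97.9108) → (24.0582,31.0693) → (14.9743,31.0693) → (14.9743,97.9108) (closed)

[4] `<polyline>` open polyline, #008000→cut S809 F1576: (134.8845,76.9889) → (47.4587,91.0413) → (31.1187,96.0891)

[5] `<polyline>` open polyline, #008000→cut S809 F1576: (7.0535,39.2376) → (113.1817,71.5526) → (14.7288,27.7326) → (77.0497,104.1085)

(bCNC post)
(Date: synthetic)
G21
G90
G00 X133.6948 Y58.8174
M3 S809
G1 X16.1306 Y88.4012 F1576
G1 X125.2258 Y132.7813
G1 X31.9434 Y70.4268
G1 X89.0226 Y91.4772
G1 X7.9917 Y108.6482
G1 X133.6948 Y58.8174
M5
G00 X144.1603 Y76.8171
M3 S809
G1 X39.7824 Y25.1499 F1576
M5
G00 X14.9743 Y97.9108
M3 S809
G1 X24.0582 Y97.9108 F1576
G1 X24.0582 Y31.0693
G1 X14.9743 Y31.0693
G1 X14.9743 Y97.9108
M5
G00 X134.8845 Y76.9889
M3 S809
G1 X47.4587 Y91.0413 F1576
G1 X31.1187 Y96.0891
M5
G00 X7.0535 Y39.2376
M3 S809
G1 X113.1817 Y71.5526 F1576
G1 X14.7288 Y27.7326
G1 X77.0497 Y104.1085
M5
G00 X0.0000 Y0.0000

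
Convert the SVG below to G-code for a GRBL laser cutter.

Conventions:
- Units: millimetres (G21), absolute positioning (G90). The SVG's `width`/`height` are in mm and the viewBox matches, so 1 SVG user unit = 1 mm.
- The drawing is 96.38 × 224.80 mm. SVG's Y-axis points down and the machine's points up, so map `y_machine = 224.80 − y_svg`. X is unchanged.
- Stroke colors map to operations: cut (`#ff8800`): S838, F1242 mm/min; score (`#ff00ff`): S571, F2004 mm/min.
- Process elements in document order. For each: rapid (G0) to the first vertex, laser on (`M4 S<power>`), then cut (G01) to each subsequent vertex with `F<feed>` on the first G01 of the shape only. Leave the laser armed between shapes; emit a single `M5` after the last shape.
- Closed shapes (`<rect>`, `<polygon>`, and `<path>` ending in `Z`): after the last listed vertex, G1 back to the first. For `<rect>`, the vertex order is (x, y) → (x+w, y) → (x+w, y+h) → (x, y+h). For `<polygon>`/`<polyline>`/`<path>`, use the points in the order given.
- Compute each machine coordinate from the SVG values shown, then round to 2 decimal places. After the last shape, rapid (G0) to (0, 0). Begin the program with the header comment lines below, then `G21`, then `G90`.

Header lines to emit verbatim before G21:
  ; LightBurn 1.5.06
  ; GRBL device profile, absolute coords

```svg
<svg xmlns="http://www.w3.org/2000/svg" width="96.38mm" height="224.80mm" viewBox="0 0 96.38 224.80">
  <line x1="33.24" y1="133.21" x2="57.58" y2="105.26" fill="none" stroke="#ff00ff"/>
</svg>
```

; LightBurn 1.5.06
; GRBL device profile, absolute coords
G21
G90
G0 X33.24 Y91.59
M4 S571
G01 X57.58 Y119.54 F2004
M5
G0 X0.00 Y0.00

1 u = 1 mm; y_m = 224.80 − y.

[1] `<line>` line segment, #ff00ff→score S571 F2004: (33.24,91.59) → (57.58,119.54)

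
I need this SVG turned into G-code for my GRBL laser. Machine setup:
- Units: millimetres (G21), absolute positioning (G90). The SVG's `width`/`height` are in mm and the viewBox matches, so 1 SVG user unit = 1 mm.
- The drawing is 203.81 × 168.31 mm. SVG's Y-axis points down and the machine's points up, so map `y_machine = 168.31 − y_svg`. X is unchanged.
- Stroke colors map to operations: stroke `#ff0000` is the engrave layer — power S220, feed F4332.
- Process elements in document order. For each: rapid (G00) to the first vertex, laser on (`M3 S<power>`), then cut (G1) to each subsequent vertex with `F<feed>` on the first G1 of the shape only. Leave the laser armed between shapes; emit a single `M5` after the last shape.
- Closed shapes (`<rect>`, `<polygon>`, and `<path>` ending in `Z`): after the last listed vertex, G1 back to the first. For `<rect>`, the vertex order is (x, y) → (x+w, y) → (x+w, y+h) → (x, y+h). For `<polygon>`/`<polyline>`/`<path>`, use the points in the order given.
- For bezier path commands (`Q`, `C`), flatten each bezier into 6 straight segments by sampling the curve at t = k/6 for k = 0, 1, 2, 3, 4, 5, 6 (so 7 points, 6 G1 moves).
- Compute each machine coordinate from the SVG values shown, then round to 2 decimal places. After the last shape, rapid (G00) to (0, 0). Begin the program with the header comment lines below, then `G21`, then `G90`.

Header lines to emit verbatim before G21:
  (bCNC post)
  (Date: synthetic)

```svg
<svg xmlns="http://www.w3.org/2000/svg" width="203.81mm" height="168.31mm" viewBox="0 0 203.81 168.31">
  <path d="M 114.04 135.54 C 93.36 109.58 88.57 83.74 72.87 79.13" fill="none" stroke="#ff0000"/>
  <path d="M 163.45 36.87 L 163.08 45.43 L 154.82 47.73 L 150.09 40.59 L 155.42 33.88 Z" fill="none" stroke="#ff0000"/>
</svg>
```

(bCNC post)
(Date: synthetic)
G21
G90
G00 X114.04 Y32.77
M3 S220
G1 X104.90 Y45.64 F4332
G1 X97.66 Y57.91
G1 X91.59 Y68.98
G1 X85.93 Y78.28
G1 X79.93 Y85.20
G1 X72.87 Y89.18
G00 X163.45 Y131.44
M3 S220
G1 X163.08 Y122.88 F4332
G1 X154.82 Y120.58
G1 X150.09 Y127.72
G1 X155.42 Y134.43
G1 X163.45 Y131.44
M5
G00 X0.00 Y0.00

1 u = 1 mm; y_m = 168.31 − y.

[1] `<path>` cubic bezier, #ff0000→engrave S220 F4332: (114.04,32.77) → (104.90,45.64) → (97.66,57.91) → (91.59,68.98) → (85.93,78.28) → (79.93,85.20) → (72.87,89.18)

[2] `<path>` regular polygon, #ff0000→engrave S220 F4332: (163.45,131.44) → (163.08,122.88) → (154.82,120.58) → (150.09,127.72) → (155.42,134.43) → (163.45,131.44) (closed)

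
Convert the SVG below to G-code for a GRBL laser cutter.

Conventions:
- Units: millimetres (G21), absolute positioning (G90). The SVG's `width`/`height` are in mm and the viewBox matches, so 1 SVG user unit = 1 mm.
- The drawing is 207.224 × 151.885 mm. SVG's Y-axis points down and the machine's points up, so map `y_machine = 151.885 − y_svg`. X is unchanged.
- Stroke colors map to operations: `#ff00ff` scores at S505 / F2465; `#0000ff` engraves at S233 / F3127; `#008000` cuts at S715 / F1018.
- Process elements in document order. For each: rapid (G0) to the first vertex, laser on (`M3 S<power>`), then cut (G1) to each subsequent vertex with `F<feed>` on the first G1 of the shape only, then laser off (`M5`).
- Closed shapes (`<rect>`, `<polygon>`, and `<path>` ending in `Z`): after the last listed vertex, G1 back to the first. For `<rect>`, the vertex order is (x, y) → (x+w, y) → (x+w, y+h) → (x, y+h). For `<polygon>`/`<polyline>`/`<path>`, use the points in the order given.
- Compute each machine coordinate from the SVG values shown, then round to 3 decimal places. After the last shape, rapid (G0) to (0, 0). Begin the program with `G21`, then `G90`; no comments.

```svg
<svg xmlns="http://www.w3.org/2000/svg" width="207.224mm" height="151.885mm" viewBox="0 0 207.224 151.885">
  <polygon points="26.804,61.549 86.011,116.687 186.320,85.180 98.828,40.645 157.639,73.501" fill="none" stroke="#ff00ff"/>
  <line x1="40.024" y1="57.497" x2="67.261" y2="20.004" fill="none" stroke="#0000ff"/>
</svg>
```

1 u = 1 mm; y_m = 151.885 − y.

[1] `<polygon>` closed polygon, #ff00ff→score S505 F2465: (26.804,90.336) → (86.011,35.198) → (186.320,66.705) → (98.828,111.240) → (157.639,78.384) → (26.804,90.336) (closed)

[2] `<line>` line segment, #0000ff→engrave S233 F3127: (40.024,94.388) → (67.261,131.881)

G21
G90
G0 X26.804 Y90.336
M3 S505
G1 X86.011 Y35.198 F2465
G1 X186.320 Y66.705
G1 X98.828 Y111.240
G1 X157.639 Y78.384
G1 X26.804 Y90.336
M5
G0 X40.024 Y94.388
M3 S233
G1 X67.261 Y131.881 F3127
M5
G0 X0.000 Y0.000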